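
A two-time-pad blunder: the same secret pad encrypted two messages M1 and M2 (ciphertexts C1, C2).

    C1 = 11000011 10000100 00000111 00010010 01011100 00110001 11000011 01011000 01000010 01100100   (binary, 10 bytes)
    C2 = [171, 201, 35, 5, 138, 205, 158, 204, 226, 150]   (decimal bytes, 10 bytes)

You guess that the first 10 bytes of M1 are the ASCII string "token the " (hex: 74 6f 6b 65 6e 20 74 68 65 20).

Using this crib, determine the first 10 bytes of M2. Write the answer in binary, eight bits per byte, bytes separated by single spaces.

First, C1 ⊕ C2 = (M1 ⊕ K) ⊕ (M2 ⊕ K) = M1 ⊕ M2, so the key drops out. Then M2 = (M1 ⊕ M2) ⊕ M1 over the first 10 bytes.
byte 0: (c3 ⊕ ab) ⊕ 74 = 68 ⊕ 74 = 1c
byte 1: (84 ⊕ c9) ⊕ 6f = 4d ⊕ 6f = 22
byte 2: (07 ⊕ 23) ⊕ 6b = 24 ⊕ 6b = 4f
byte 3: (12 ⊕ 05) ⊕ 65 = 17 ⊕ 65 = 72
byte 4: (5c ⊕ 8a) ⊕ 6e = d6 ⊕ 6e = b8
byte 5: (31 ⊕ cd) ⊕ 20 = fc ⊕ 20 = dc
byte 6: (c3 ⊕ 9e) ⊕ 74 = 5d ⊕ 74 = 29
byte 7: (58 ⊕ cc) ⊕ 68 = 94 ⊕ 68 = fc
byte 8: (42 ⊕ e2) ⊕ 65 = a0 ⊕ 65 = c5
byte 9: (64 ⊕ 96) ⊕ 20 = f2 ⊕ 20 = d2

00011100 00100010 01001111 01110010 10111000 11011100 00101001 11111100 11000101 11010010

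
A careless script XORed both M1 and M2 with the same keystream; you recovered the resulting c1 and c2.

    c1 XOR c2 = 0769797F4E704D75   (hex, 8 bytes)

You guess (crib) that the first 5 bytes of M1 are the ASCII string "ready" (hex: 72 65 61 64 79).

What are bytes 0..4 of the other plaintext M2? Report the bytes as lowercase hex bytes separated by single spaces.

Since c1 ⊕ c2 = M1 ⊕ M2, XORing with the guessed M1 bytes yields the corresponding M2 bytes: M2 = (c1 ⊕ c2) ⊕ M1.
  7 XOR 114 = 117
105 XOR 101 =  12
121 XOR  97 =  24
127 XOR 100 =  27
 78 XOR 121 =  55

75 0c 18 1b 37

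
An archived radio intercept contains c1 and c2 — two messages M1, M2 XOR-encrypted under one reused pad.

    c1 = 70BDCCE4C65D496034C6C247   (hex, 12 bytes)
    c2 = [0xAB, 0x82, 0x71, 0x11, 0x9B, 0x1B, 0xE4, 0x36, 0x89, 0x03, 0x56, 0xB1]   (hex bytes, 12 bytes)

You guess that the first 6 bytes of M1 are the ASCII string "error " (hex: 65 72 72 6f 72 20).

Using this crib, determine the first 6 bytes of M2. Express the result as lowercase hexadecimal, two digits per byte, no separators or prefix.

First, c1 ⊕ c2 = (M1 ⊕ K) ⊕ (M2 ⊕ K) = M1 ⊕ M2, so the key drops out. Then M2 = (M1 ⊕ M2) ⊕ M1 over the first 6 bytes.
byte 0: (70 XOR ab) XOR 65 = db XOR 65 = be
byte 1: (bd XOR 82) XOR 72 = 3f XOR 72 = 4d
byte 2: (cc XOR 71) XOR 72 = bd XOR 72 = cf
byte 3: (e4 XOR 11) XOR 6f = f5 XOR 6f = 9a
byte 4: (c6 XOR 9b) XOR 72 = 5d XOR 72 = 2f
byte 5: (5d XOR 1b) XOR 20 = 46 XOR 20 = 66

be4dcf9a2f66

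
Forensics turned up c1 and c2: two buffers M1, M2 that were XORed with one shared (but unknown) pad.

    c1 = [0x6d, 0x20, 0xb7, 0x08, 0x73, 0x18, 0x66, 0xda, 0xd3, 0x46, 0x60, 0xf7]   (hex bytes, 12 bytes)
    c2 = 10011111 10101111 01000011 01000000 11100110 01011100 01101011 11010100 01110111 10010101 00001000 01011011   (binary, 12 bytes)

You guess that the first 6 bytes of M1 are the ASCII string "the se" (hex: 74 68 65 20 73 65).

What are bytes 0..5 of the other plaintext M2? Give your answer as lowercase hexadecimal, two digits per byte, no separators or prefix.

First, c1 ⊕ c2 = (M1 ⊕ K) ⊕ (M2 ⊕ K) = M1 ⊕ M2, so the key drops out. Then M2 = (M1 ⊕ M2) ⊕ M1 over the first 6 bytes.
byte 0: (6d XOR 9f) XOR 74 = f2 XOR 74 = 86
byte 1: (20 XOR af) XOR 68 = 8f XOR 68 = e7
byte 2: (b7 XOR 43) XOR 65 = f4 XOR 65 = 91
byte 3: (08 XOR 40) XOR 20 = 48 XOR 20 = 68
byte 4: (73 XOR e6) XOR 73 = 95 XOR 73 = e6
byte 5: (18 XOR 5c) XOR 65 = 44 XOR 65 = 21

86e79168e621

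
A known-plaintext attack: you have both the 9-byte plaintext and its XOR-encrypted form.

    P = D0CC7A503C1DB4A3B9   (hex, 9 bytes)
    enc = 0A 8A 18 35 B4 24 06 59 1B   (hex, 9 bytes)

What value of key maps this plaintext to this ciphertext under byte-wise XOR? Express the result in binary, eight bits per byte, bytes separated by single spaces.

Since enc = P ⊕ key, XORing both sides with P gives key = P ⊕ enc.
d0 xor 0a = da
cc xor 8a = 46
7a xor 18 = 62
50 xor 35 = 65
3c xor b4 = 88
1d xor 24 = 39
b4 xor 06 = b2
a3 xor 59 = fa
b9 xor 1b = a2

11011010 01000110 01100010 01100101 10001000 00111001 10110010 11111010 10100010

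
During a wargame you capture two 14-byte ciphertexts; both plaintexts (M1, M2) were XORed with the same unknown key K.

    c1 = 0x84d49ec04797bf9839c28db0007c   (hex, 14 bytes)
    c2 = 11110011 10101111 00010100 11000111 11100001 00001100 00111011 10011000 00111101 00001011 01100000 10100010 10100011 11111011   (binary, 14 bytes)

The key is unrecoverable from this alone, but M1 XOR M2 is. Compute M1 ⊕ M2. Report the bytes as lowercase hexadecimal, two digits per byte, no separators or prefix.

c1 ⊕ c2 = (M1 ⊕ K) ⊕ (M2 ⊕ K) = M1 ⊕ M2 — the shared key cancels under XOR.
84 XOR f3 = 77
d4 XOR af = 7b
9e XOR 14 = 8a
c0 XOR c7 = 07
47 XOR e1 = a6
97 XOR 0c = 9b
bf XOR 3b = 84
98 XOR 98 = 00
39 XOR 3d = 04
c2 XOR 0b = c9
8d XOR 60 = ed
b0 XOR a2 = 12
00 XOR a3 = a3
7c XOR fb = 87

777b8a07a69b840004c9ed12a387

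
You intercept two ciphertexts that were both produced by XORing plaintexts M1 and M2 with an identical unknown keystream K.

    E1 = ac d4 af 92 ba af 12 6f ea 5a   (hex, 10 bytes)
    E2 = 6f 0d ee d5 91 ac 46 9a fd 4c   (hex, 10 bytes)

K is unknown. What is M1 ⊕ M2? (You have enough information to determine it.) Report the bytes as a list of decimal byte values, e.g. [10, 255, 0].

E1 ⊕ E2 = (M1 ⊕ K) ⊕ (M2 ⊕ K) = M1 ⊕ M2 — the shared key cancels under XOR.
byte 0: ac xor 6f = c3
byte 1: d4 xor 0d = d9
byte 2: af xor ee = 41
byte 3: 92 xor d5 = 47
byte 4: ba xor 91 = 2b
byte 5: af xor ac = 03
byte 6: 12 xor 46 = 54
byte 7: 6f xor 9a = f5
byte 8: ea xor fd = 17
byte 9: 5a xor 4c = 16

[195, 217, 65, 71, 43, 3, 84, 245, 23, 22]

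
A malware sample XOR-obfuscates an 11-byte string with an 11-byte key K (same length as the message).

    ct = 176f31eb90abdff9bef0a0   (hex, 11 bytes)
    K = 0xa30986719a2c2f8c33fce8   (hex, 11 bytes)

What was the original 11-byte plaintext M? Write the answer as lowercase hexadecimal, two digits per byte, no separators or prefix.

b466b79a0a87f0758d0c48

17 ⊕ a3 = b4
6f ⊕ 09 = 66
31 ⊕ 86 = b7
eb ⊕ 71 = 9a
90 ⊕ 9a = 0a
ab ⊕ 2c = 87
df ⊕ 2f = f0
f9 ⊕ 8c = 75
be ⊕ 33 = 8d
f0 ⊕ fc = 0c
a0 ⊕ e8 = 48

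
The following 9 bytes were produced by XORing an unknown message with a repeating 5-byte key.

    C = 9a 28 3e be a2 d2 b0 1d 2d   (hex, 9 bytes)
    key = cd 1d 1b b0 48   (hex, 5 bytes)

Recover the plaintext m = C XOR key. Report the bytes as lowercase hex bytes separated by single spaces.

57 35 25 0e ea 1f ad 06 9d

The 5-byte key repeats, so the effective keystream is cd 1d 1b b0 48 cd 1d 1b b0.
byte 0: 9a ⊕ cd = 57
byte 1: 28 ⊕ 1d = 35
byte 2: 3e ⊕ 1b = 25
byte 3: be ⊕ b0 = 0e
byte 4: a2 ⊕ 48 = ea
byte 5: d2 ⊕ cd = 1f
byte 6: b0 ⊕ 1d = ad
byte 7: 1d ⊕ 1b = 06
byte 8: 2d ⊕ b0 = 9d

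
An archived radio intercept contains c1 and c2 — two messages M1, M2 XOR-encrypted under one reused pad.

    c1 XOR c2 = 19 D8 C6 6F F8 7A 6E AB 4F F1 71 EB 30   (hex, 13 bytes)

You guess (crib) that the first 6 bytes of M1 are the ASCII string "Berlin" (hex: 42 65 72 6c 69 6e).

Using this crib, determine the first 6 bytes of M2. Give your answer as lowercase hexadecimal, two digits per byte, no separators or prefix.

Since c1 ⊕ c2 = M1 ⊕ M2, XORing with the guessed M1 bytes yields the corresponding M2 bytes: M2 = (c1 ⊕ c2) ⊕ M1.
19 XOR 42 = 5b
d8 XOR 65 = bd
c6 XOR 72 = b4
6f XOR 6c = 03
f8 XOR 69 = 91
7a XOR 6e = 14

5bbdb4039114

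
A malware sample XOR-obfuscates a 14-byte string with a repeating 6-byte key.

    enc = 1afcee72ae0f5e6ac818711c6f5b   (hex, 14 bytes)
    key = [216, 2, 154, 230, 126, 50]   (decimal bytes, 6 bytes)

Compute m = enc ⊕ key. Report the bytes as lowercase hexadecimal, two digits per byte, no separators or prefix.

The 6-byte key repeats, so the effective keystream is d8 02 9a e6 7e 32 d8 02 9a e6 7e 32 d8 02.
byte 0: 00011010 xor 11011000 = 11000010
byte 1: 11111100 xor 00000010 = 11111110
byte 2: 11101110 xor 10011010 = 01110100
byte 3: 01110010 xor 11100110 = 10010100
byte 4: 10101110 xor 01111110 = 11010000
byte 5: 00001111 xor 00110010 = 00111101
byte 6: 01011110 xor 11011000 = 10000110
byte 7: 01101010 xor 00000010 = 01101000
byte 8: 11001000 xor 10011010 = 01010010
byte 9: 00011000 xor 11100110 = 11111110
byte 10: 01110001 xor 01111110 = 00001111
byte 11: 00011100 xor 00110010 = 00101110
byte 12: 01101111 xor 11011000 = 10110111
byte 13: 01011011 xor 00000010 = 01011001

c2fe7494d03d866852fe0f2eb759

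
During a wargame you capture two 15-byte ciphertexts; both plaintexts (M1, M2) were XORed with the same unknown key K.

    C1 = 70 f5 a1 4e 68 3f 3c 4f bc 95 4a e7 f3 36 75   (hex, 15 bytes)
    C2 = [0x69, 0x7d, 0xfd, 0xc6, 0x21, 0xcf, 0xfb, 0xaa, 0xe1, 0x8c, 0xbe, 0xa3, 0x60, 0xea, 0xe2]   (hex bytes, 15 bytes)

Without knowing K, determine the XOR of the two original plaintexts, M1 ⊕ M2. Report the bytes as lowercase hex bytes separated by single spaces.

C1 ⊕ C2 = (M1 ⊕ K) ⊕ (M2 ⊕ K) = M1 ⊕ M2 — the shared key cancels under XOR.
01110000 ⊕ 01101001 = 00011001
11110101 ⊕ 01111101 = 10001000
10100001 ⊕ 11111101 = 01011100
01001110 ⊕ 11000110 = 10001000
01101000 ⊕ 00100001 = 01001001
00111111 ⊕ 11001111 = 11110000
00111100 ⊕ 11111011 = 11000111
01001111 ⊕ 10101010 = 11100101
10111100 ⊕ 11100001 = 01011101
10010101 ⊕ 10001100 = 00011001
01001010 ⊕ 10111110 = 11110100
11100111 ⊕ 10100011 = 01000100
11110011 ⊕ 01100000 = 10010011
00110110 ⊕ 11101010 = 11011100
01110101 ⊕ 11100010 = 10010111

19 88 5c 88 49 f0 c7 e5 5d 19 f4 44 93 dc 97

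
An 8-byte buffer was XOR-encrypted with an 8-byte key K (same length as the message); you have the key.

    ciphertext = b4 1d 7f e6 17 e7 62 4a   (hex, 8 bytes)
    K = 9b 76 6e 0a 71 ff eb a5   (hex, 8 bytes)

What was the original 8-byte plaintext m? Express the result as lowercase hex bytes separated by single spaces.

XOR is its own inverse, so applying the key byte-wise gives the result directly.
b4 ^ 9b = 2f
1d ^ 76 = 6b
7f ^ 6e = 11
e6 ^ 0a = ec
17 ^ 71 = 66
e7 ^ ff = 18
62 ^ eb = 89
4a ^ a5 = ef

2f 6b 11 ec 66 18 89 ef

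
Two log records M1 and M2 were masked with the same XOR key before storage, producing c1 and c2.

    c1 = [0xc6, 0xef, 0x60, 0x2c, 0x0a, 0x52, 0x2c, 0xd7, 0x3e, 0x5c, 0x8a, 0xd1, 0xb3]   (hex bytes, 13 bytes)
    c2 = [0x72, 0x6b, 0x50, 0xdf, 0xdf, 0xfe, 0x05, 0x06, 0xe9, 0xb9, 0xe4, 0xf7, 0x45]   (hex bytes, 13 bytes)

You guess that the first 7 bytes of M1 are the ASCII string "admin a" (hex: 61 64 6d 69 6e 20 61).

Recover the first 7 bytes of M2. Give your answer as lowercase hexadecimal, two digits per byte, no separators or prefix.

First, c1 ⊕ c2 = (M1 ⊕ K) ⊕ (M2 ⊕ K) = M1 ⊕ M2, so the key drops out. Then M2 = (M1 ⊕ M2) ⊕ M1 over the first 7 bytes.
byte 0: (c6 xor 72) xor 61 = b4 xor 61 = d5
byte 1: (ef xor 6b) xor 64 = 84 xor 64 = e0
byte 2: (60 xor 50) xor 6d = 30 xor 6d = 5d
byte 3: (2c xor df) xor 69 = f3 xor 69 = 9a
byte 4: (0a xor df) xor 6e = d5 xor 6e = bb
byte 5: (52 xor fe) xor 20 = ac xor 20 = 8c
byte 6: (2c xor 05) xor 61 = 29 xor 61 = 48

d5e05d9abb8c48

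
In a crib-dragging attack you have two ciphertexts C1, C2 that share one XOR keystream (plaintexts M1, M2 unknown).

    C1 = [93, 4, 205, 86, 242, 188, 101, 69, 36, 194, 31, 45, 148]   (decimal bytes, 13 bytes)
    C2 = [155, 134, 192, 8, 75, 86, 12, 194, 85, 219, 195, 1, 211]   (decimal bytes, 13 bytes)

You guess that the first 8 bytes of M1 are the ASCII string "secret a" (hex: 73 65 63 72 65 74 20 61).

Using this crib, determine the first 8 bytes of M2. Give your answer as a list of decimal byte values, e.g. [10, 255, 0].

[181, 231, 110, 44, 220, 158, 73, 230]

First, C1 ⊕ C2 = (M1 ⊕ K) ⊕ (M2 ⊕ K) = M1 ⊕ M2, so the key drops out. Then M2 = (M1 ⊕ M2) ⊕ M1 over the first 8 bytes.
byte 0: (5d xor 9b) xor 73 = c6 xor 73 = b5
byte 1: (04 xor 86) xor 65 = 82 xor 65 = e7
byte 2: (cd xor c0) xor 63 = 0d xor 63 = 6e
byte 3: (56 xor 08) xor 72 = 5e xor 72 = 2c
byte 4: (f2 xor 4b) xor 65 = b9 xor 65 = dc
byte 5: (bc xor 56) xor 74 = ea xor 74 = 9e
byte 6: (65 xor 0c) xor 20 = 69 xor 20 = 49
byte 7: (45 xor c2) xor 61 = 87 xor 61 = e6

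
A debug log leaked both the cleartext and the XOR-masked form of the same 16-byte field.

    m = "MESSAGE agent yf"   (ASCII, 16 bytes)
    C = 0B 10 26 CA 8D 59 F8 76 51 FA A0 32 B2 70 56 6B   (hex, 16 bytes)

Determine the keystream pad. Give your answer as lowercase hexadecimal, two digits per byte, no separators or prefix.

46557599cc1ebd56309dc55cc6502f0d

Since C = m ⊕ pad, XORing both sides with m gives pad = m ⊕ C.
byte 0: 01001101 XOR 00001011 = 01000110
byte 1: 01000101 XOR 00010000 = 01010101
byte 2: 01010011 XOR 00100110 = 01110101
byte 3: 01010011 XOR 11001010 = 10011001
byte 4: 01000001 XOR 10001101 = 11001100
byte 5: 01000111 XOR 01011001 = 00011110
byte 6: 01000101 XOR 11111000 = 10111101
byte 7: 00100000 XOR 01110110 = 01010110
byte 8: 01100001 XOR 01010001 = 00110000
byte 9: 01100111 XOR 11111010 = 10011101
byte 10: 01100101 XOR 10100000 = 11000101
byte 11: 01101110 XOR 00110010 = 01011100
byte 12: 01110100 XOR 10110010 = 11000110
byte 13: 00100000 XOR 01110000 = 01010000
byte 14: 01111001 XOR 01010110 = 00101111
byte 15: 01100110 XOR 01101011 = 00001101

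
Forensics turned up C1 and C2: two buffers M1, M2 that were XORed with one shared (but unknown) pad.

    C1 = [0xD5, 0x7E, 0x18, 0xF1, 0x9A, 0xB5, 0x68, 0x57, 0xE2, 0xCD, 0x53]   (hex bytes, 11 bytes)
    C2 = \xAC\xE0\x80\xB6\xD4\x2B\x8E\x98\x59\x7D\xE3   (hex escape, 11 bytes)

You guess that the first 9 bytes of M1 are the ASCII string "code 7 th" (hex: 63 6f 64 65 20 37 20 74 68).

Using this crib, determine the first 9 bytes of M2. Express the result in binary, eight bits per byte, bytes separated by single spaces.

First, C1 ⊕ C2 = (M1 ⊕ K) ⊕ (M2 ⊕ K) = M1 ⊕ M2, so the key drops out. Then M2 = (M1 ⊕ M2) ⊕ M1 over the first 9 bytes.
byte 0: (d5 XOR ac) XOR 63 = 79 XOR 63 = 1a
byte 1: (7e XOR e0) XOR 6f = 9e XOR 6f = f1
byte 2: (18 XOR 80) XOR 64 = 98 XOR 64 = fc
byte 3: (f1 XOR b6) XOR 65 = 47 XOR 65 = 22
byte 4: (9a XOR d4) XOR 20 = 4e XOR 20 = 6e
byte 5: (b5 XOR 2b) XOR 37 = 9e XOR 37 = a9
byte 6: (68 XOR 8e) XOR 20 = e6 XOR 20 = c6
byte 7: (57 XOR 98) XOR 74 = cf XOR 74 = bb
byte 8: (e2 XOR 59) XOR 68 = bb XOR 68 = d3

00011010 11110001 11111100 00100010 01101110 10101001 11000110 10111011 11010011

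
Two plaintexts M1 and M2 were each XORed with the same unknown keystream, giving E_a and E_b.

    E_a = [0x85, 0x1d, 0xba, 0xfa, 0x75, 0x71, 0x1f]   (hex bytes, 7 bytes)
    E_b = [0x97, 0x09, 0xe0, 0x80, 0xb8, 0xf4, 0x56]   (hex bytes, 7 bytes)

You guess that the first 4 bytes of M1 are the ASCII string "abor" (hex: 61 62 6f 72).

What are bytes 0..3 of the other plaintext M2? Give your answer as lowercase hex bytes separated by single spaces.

First, E_a ⊕ E_b = (M1 ⊕ K) ⊕ (M2 ⊕ K) = M1 ⊕ M2, so the key drops out. Then M2 = (M1 ⊕ M2) ⊕ M1 over the first 4 bytes.
byte 0: (85 XOR 97) XOR 61 = 12 XOR 61 = 73
byte 1: (1d XOR 09) XOR 62 = 14 XOR 62 = 76
byte 2: (ba XOR e0) XOR 6f = 5a XOR 6f = 35
byte 3: (fa XOR 80) XOR 72 = 7a XOR 72 = 08

73 76 35 08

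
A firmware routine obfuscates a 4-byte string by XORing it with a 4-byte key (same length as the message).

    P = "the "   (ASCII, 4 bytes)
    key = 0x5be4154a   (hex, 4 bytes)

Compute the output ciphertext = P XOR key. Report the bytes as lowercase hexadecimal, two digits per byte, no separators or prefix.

2f8c706a

01110100 XOR 01011011 = 00101111
01101000 XOR 11100100 = 10001100
01100101 XOR 00010101 = 01110000
00100000 XOR 01001010 = 01101010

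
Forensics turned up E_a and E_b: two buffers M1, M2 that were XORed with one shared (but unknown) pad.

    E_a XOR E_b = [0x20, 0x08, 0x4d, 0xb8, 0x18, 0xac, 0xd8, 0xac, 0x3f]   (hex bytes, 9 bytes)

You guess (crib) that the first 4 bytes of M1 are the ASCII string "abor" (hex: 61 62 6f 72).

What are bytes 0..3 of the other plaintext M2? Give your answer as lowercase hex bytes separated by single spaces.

Since E_a ⊕ E_b = M1 ⊕ M2, XORing with the guessed M1 bytes yields the corresponding M2 bytes: M2 = (E_a ⊕ E_b) ⊕ M1.
20 ⊕ 61 = 41
08 ⊕ 62 = 6a
4d ⊕ 6f = 22
b8 ⊕ 72 = ca

41 6a 22 ca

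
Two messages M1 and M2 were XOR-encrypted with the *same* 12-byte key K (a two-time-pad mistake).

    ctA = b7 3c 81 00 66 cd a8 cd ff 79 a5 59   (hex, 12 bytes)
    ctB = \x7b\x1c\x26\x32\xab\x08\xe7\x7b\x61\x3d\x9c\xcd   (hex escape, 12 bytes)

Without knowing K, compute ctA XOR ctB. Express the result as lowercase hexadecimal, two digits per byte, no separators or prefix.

cc20a732cdc54fb69e443994

ctA ⊕ ctB = (M1 ⊕ K) ⊕ (M2 ⊕ K) = M1 ⊕ M2 — the shared key cancels under XOR.
10110111 XOR 01111011 = 11001100
00111100 XOR 00011100 = 00100000
10000001 XOR 00100110 = 10100111
00000000 XOR 00110010 = 00110010
01100110 XOR 10101011 = 11001101
11001101 XOR 00001000 = 11000101
10101000 XOR 11100111 = 01001111
11001101 XOR 01111011 = 10110110
11111111 XOR 01100001 = 10011110
01111001 XOR 00111101 = 01000100
10100101 XOR 10011100 = 00111001
01011001 XOR 11001101 = 10010100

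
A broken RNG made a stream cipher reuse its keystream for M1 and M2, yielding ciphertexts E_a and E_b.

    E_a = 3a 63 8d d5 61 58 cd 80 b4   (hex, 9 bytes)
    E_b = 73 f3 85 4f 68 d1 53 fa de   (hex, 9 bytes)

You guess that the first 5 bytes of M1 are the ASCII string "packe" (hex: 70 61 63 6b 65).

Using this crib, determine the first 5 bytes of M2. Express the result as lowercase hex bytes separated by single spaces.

39 f1 6b f1 6c

First, E_a ⊕ E_b = (M1 ⊕ K) ⊕ (M2 ⊕ K) = M1 ⊕ M2, so the key drops out. Then M2 = (M1 ⊕ M2) ⊕ M1 over the first 5 bytes.
byte 0: (3a XOR 73) XOR 70 = 49 XOR 70 = 39
byte 1: (63 XOR f3) XOR 61 = 90 XOR 61 = f1
byte 2: (8d XOR 85) XOR 63 = 08 XOR 63 = 6b
byte 3: (d5 XOR 4f) XOR 6b = 9a XOR 6b = f1
byte 4: (61 XOR 68) XOR 65 = 09 XOR 65 = 6c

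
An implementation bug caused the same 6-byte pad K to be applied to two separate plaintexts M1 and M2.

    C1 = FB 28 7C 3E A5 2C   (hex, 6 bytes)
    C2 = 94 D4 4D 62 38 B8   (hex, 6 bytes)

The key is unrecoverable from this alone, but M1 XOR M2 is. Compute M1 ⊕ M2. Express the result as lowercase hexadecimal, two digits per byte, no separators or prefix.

C1 ⊕ C2 = (M1 ⊕ K) ⊕ (M2 ⊕ K) = M1 ⊕ M2 — the shared key cancels under XOR.
251 XOR 148 = 111
 40 XOR 212 = 252
124 XOR  77 =  49
 62 XOR  98 =  92
165 XOR  56 = 157
 44 XOR 184 = 148

6ffc315c9d94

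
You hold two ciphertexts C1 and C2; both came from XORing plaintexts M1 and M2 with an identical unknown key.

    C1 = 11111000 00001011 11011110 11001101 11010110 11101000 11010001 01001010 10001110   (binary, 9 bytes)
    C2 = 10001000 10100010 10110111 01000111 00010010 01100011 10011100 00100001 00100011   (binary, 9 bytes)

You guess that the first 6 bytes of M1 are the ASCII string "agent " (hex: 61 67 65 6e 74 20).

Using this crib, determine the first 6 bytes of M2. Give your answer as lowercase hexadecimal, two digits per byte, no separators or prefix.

11ce0ce4b0ab

First, C1 ⊕ C2 = (M1 ⊕ K) ⊕ (M2 ⊕ K) = M1 ⊕ M2, so the key drops out. Then M2 = (M1 ⊕ M2) ⊕ M1 over the first 6 bytes.
byte 0: (f8 XOR 88) XOR 61 = 70 XOR 61 = 11
byte 1: (0b XOR a2) XOR 67 = a9 XOR 67 = ce
byte 2: (de XOR b7) XOR 65 = 69 XOR 65 = 0c
byte 3: (cd XOR 47) XOR 6e = 8a XOR 6e = e4
byte 4: (d6 XOR 12) XOR 74 = c4 XOR 74 = b0
byte 5: (e8 XOR 63) XOR 20 = 8b XOR 20 = ab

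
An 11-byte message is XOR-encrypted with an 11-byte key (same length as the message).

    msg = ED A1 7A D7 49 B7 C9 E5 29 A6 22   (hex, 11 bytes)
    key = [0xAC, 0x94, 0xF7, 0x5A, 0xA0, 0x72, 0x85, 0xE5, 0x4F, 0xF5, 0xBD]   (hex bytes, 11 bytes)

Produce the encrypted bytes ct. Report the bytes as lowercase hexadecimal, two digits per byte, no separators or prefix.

XOR is its own inverse, so applying the key byte-wise gives the result directly.
byte 0: ed XOR ac = 41
byte 1: a1 XOR 94 = 35
byte 2: 7a XOR f7 = 8d
byte 3: d7 XOR 5a = 8d
byte 4: 49 XOR a0 = e9
byte 5: b7 XOR 72 = c5
byte 6: c9 XOR 85 = 4c
byte 7: e5 XOR e5 = 00
byte 8: 29 XOR 4f = 66
byte 9: a6 XOR f5 = 53
byte 10: 22 XOR bd = 9f

41358d8de9c54c0066539f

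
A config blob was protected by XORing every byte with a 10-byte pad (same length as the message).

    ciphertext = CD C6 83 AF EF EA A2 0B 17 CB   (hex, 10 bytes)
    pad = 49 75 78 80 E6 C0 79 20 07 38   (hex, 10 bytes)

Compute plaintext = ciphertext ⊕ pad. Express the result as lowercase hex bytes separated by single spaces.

84 b3 fb 2f 09 2a db 2b 10 f3

byte 0: cd XOR 49 = 84
byte 1: c6 XOR 75 = b3
byte 2: 83 XOR 78 = fb
byte 3: af XOR 80 = 2f
byte 4: ef XOR e6 = 09
byte 5: ea XOR c0 = 2a
byte 6: a2 XOR 79 = db
byte 7: 0b XOR 20 = 2b
byte 8: 17 XOR 07 = 10
byte 9: cb XOR 38 = f3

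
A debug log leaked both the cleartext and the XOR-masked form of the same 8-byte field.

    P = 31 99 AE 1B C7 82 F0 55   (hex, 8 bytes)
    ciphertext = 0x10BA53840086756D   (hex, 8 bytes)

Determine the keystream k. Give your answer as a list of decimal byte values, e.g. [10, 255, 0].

[33, 35, 253, 159, 199, 4, 133, 56]

Since ciphertext = P ⊕ k, XORing both sides with P gives k = P ⊕ ciphertext.
byte 0: 00110001 ⊕ 00010000 = 00100001
byte 1: 10011001 ⊕ 10111010 = 00100011
byte 2: 10101110 ⊕ 01010011 = 11111101
byte 3: 00011011 ⊕ 10000100 = 10011111
byte 4: 11000111 ⊕ 00000000 = 11000111
byte 5: 10000010 ⊕ 10000110 = 00000100
byte 6: 11110000 ⊕ 01110101 = 10000101
byte 7: 01010101 ⊕ 01101101 = 00111000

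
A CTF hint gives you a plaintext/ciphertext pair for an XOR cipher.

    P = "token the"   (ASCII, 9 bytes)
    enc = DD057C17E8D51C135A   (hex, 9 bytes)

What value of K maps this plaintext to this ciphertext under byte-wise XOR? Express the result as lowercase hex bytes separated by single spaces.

Since enc = P ⊕ K, XORing both sides with P gives K = P ⊕ enc.
74 ^ dd = a9
6f ^ 05 = 6a
6b ^ 7c = 17
65 ^ 17 = 72
6e ^ e8 = 86
20 ^ d5 = f5
74 ^ 1c = 68
68 ^ 13 = 7b
65 ^ 5a = 3f

a9 6a 17 72 86 f5 68 7b 3f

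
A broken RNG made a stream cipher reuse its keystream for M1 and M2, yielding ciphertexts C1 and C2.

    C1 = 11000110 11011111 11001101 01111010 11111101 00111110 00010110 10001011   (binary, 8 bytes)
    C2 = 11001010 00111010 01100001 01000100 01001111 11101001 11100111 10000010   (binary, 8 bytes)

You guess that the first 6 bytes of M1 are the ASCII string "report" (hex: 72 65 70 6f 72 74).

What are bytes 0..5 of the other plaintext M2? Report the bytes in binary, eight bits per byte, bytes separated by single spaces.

First, C1 ⊕ C2 = (M1 ⊕ K) ⊕ (M2 ⊕ K) = M1 ⊕ M2, so the key drops out. Then M2 = (M1 ⊕ M2) ⊕ M1 over the first 6 bytes.
byte 0: (c6 ⊕ ca) ⊕ 72 = 0c ⊕ 72 = 7e
byte 1: (df ⊕ 3a) ⊕ 65 = e5 ⊕ 65 = 80
byte 2: (cd ⊕ 61) ⊕ 70 = ac ⊕ 70 = dc
byte 3: (7a ⊕ 44) ⊕ 6f = 3e ⊕ 6f = 51
byte 4: (fd ⊕ 4f) ⊕ 72 = b2 ⊕ 72 = c0
byte 5: (3e ⊕ e9) ⊕ 74 = d7 ⊕ 74 = a3

01111110 10000000 11011100 01010001 11000000 10100011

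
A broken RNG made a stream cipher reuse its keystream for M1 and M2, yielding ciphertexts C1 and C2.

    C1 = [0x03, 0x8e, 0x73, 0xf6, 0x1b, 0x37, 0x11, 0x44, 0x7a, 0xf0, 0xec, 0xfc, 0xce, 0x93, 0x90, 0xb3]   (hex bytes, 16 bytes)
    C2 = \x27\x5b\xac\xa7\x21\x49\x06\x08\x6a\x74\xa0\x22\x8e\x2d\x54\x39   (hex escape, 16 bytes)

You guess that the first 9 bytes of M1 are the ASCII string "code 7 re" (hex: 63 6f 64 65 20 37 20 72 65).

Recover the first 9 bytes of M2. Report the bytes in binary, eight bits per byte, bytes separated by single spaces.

First, C1 ⊕ C2 = (M1 ⊕ K) ⊕ (M2 ⊕ K) = M1 ⊕ M2, so the key drops out. Then M2 = (M1 ⊕ M2) ⊕ M1 over the first 9 bytes.
byte 0: (03 xor 27) xor 63 = 24 xor 63 = 47
byte 1: (8e xor 5b) xor 6f = d5 xor 6f = ba
byte 2: (73 xor ac) xor 64 = df xor 64 = bb
byte 3: (f6 xor a7) xor 65 = 51 xor 65 = 34
byte 4: (1b xor 21) xor 20 = 3a xor 20 = 1a
byte 5: (37 xor 49) xor 37 = 7e xor 37 = 49
byte 6: (11 xor 06) xor 20 = 17 xor 20 = 37
byte 7: (44 xor 08) xor 72 = 4c xor 72 = 3e
byte 8: (7a xor 6a) xor 65 = 10 xor 65 = 75

01000111 10111010 10111011 00110100 00011010 01001001 00110111 00111110 01110101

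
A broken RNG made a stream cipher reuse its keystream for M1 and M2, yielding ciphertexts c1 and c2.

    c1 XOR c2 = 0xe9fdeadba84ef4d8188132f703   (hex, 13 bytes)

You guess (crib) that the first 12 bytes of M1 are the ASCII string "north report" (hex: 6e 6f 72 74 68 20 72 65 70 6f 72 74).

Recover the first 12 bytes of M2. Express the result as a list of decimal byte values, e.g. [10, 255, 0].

Since c1 ⊕ c2 = M1 ⊕ M2, XORing with the guessed M1 bytes yields the corresponding M2 bytes: M2 = (c1 ⊕ c2) ⊕ M1.
233 xor 110 = 135
253 xor 111 = 146
234 xor 114 = 152
219 xor 116 = 175
168 xor 104 = 192
 78 xor  32 = 110
244 xor 114 = 134
216 xor 101 = 189
 24 xor 112 = 104
129 xor 111 = 238
 50 xor 114 =  64
247 xor 116 = 131

[135, 146, 152, 175, 192, 110, 134, 189, 104, 238, 64, 131]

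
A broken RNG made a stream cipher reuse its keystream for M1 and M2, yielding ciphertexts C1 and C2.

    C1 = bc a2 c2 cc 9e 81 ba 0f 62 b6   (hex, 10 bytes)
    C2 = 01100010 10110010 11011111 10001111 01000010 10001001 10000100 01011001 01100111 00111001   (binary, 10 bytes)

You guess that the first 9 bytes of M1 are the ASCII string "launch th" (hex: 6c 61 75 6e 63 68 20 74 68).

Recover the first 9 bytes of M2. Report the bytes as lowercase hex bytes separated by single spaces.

b2 71 68 2d bf 60 1e 22 6d

First, C1 ⊕ C2 = (M1 ⊕ K) ⊕ (M2 ⊕ K) = M1 ⊕ M2, so the key drops out. Then M2 = (M1 ⊕ M2) ⊕ M1 over the first 9 bytes.
byte 0: (bc ⊕ 62) ⊕ 6c = de ⊕ 6c = b2
byte 1: (a2 ⊕ b2) ⊕ 61 = 10 ⊕ 61 = 71
byte 2: (c2 ⊕ df) ⊕ 75 = 1d ⊕ 75 = 68
byte 3: (cc ⊕ 8f) ⊕ 6e = 43 ⊕ 6e = 2d
byte 4: (9e ⊕ 42) ⊕ 63 = dc ⊕ 63 = bf
byte 5: (81 ⊕ 89) ⊕ 68 = 08 ⊕ 68 = 60
byte 6: (ba ⊕ 84) ⊕ 20 = 3e ⊕ 20 = 1e
byte 7: (0f ⊕ 59) ⊕ 74 = 56 ⊕ 74 = 22
byte 8: (62 ⊕ 67) ⊕ 68 = 05 ⊕ 68 = 6d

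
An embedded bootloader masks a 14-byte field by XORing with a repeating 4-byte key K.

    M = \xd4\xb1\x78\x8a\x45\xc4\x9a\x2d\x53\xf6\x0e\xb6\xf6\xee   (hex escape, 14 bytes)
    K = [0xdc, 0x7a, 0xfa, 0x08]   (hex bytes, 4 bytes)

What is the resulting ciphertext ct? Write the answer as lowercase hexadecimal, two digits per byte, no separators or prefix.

The 4-byte key repeats, so the effective keystream is dc 7a fa 08 dc 7a fa 08 dc 7a fa 08 dc 7a.
byte 0: d4 xor dc = 08
byte 1: b1 xor 7a = cb
byte 2: 78 xor fa = 82
byte 3: 8a xor 08 = 82
byte 4: 45 xor dc = 99
byte 5: c4 xor 7a = be
byte 6: 9a xor fa = 60
byte 7: 2d xor 08 = 25
byte 8: 53 xor dc = 8f
byte 9: f6 xor 7a = 8c
byte 10: 0e xor fa = f4
byte 11: b6 xor 08 = be
byte 12: f6 xor dc = 2a
byte 13: ee xor 7a = 94

08cb828299be60258f8cf4be2a94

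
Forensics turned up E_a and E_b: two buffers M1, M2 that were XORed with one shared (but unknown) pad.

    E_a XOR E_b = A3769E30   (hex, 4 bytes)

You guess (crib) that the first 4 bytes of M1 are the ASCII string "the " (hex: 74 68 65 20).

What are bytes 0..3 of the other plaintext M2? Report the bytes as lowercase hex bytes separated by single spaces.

Since E_a ⊕ E_b = M1 ⊕ M2, XORing with the guessed M1 bytes yields the corresponding M2 bytes: M2 = (E_a ⊕ E_b) ⊕ M1.
byte 0: a3 xor 74 = d7
byte 1: 76 xor 68 = 1e
byte 2: 9e xor 65 = fb
byte 3: 30 xor 20 = 10

d7 1e fb 10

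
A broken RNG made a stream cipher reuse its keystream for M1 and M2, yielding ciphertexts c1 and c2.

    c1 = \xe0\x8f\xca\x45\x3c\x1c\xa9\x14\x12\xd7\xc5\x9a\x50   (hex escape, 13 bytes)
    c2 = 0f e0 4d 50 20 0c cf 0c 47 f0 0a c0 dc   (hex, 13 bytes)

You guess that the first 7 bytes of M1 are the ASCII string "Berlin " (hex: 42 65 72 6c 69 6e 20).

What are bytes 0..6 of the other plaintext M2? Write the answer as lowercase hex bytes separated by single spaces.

ad 0a f5 79 75 7e 46

First, c1 ⊕ c2 = (M1 ⊕ K) ⊕ (M2 ⊕ K) = M1 ⊕ M2, so the key drops out. Then M2 = (M1 ⊕ M2) ⊕ M1 over the first 7 bytes.
byte 0: (e0 XOR 0f) XOR 42 = ef XOR 42 = ad
byte 1: (8f XOR e0) XOR 65 = 6f XOR 65 = 0a
byte 2: (ca XOR 4d) XOR 72 = 87 XOR 72 = f5
byte 3: (45 XOR 50) XOR 6c = 15 XOR 6c = 79
byte 4: (3c XOR 20) XOR 69 = 1c XOR 69 = 75
byte 5: (1c XOR 0c) XOR 6e = 10 XOR 6e = 7e
byte 6: (a9 XOR cf) XOR 20 = 66 XOR 20 = 46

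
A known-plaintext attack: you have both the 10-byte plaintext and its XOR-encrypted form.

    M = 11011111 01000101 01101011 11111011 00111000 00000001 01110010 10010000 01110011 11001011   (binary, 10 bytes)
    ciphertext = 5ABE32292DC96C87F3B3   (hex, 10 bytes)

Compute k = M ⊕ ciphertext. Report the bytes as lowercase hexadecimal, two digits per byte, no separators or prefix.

85fb59d215c81e178078

Since ciphertext = M ⊕ k, XORing both sides with M gives k = M ⊕ ciphertext.
byte 0: 223 xor  90 = 133
byte 1:  69 xor 190 = 251
byte 2: 107 xor  50 =  89
byte 3: 251 xor  41 = 210
byte 4:  56 xor  45 =  21
byte 5:   1 xor 201 = 200
byte 6: 114 xor 108 =  30
byte 7: 144 xor 135 =  23
byte 8: 115 xor 243 = 128
byte 9: 203 xor 179 = 120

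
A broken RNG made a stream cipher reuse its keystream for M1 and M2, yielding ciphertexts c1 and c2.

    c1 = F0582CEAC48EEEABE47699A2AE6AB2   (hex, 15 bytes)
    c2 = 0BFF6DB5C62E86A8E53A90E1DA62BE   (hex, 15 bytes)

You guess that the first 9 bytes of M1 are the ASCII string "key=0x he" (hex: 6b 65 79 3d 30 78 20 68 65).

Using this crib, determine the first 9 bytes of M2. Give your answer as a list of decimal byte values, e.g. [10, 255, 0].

First, c1 ⊕ c2 = (M1 ⊕ K) ⊕ (M2 ⊕ K) = M1 ⊕ M2, so the key drops out. Then M2 = (M1 ⊕ M2) ⊕ M1 over the first 9 bytes.
byte 0: (f0 ^ 0b) ^ 6b = fb ^ 6b = 90
byte 1: (58 ^ ff) ^ 65 = a7 ^ 65 = c2
byte 2: (2c ^ 6d) ^ 79 = 41 ^ 79 = 38
byte 3: (ea ^ b5) ^ 3d = 5f ^ 3d = 62
byte 4: (c4 ^ c6) ^ 30 = 02 ^ 30 = 32
byte 5: (8e ^ 2e) ^ 78 = a0 ^ 78 = d8
byte 6: (ee ^ 86) ^ 20 = 68 ^ 20 = 48
byte 7: (ab ^ a8) ^ 68 = 03 ^ 68 = 6b
byte 8: (e4 ^ e5) ^ 65 = 01 ^ 65 = 64

[144, 194, 56, 98, 50, 216, 72, 107, 100]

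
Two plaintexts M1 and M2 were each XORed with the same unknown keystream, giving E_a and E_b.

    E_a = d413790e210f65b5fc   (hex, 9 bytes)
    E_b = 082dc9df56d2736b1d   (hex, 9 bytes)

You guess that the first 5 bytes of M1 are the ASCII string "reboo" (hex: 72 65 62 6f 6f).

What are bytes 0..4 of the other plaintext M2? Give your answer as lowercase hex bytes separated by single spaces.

First, E_a ⊕ E_b = (M1 ⊕ K) ⊕ (M2 ⊕ K) = M1 ⊕ M2, so the key drops out. Then M2 = (M1 ⊕ M2) ⊕ M1 over the first 5 bytes.
byte 0: (d4 XOR 08) XOR 72 = dc XOR 72 = ae
byte 1: (13 XOR 2d) XOR 65 = 3e XOR 65 = 5b
byte 2: (79 XOR c9) XOR 62 = b0 XOR 62 = d2
byte 3: (0e XOR df) XOR 6f = d1 XOR 6f = be
byte 4: (21 XOR 56) XOR 6f = 77 XOR 6f = 18

ae 5b d2 be 18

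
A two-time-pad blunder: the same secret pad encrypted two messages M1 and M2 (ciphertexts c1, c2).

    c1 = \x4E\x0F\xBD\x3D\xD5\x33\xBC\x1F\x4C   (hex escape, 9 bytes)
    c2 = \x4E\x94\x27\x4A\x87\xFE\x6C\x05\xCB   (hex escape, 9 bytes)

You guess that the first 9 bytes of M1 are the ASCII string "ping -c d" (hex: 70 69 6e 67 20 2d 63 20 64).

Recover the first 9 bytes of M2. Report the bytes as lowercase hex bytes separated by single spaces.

70 f2 f4 10 72 e0 b3 3a e3

First, c1 ⊕ c2 = (M1 ⊕ K) ⊕ (M2 ⊕ K) = M1 ⊕ M2, so the key drops out. Then M2 = (M1 ⊕ M2) ⊕ M1 over the first 9 bytes.
byte 0: (4e ^ 4e) ^ 70 = 00 ^ 70 = 70
byte 1: (0f ^ 94) ^ 69 = 9b ^ 69 = f2
byte 2: (bd ^ 27) ^ 6e = 9a ^ 6e = f4
byte 3: (3d ^ 4a) ^ 67 = 77 ^ 67 = 10
byte 4: (d5 ^ 87) ^ 20 = 52 ^ 20 = 72
byte 5: (33 ^ fe) ^ 2d = cd ^ 2d = e0
byte 6: (bc ^ 6c) ^ 63 = d0 ^ 63 = b3
byte 7: (1f ^ 05) ^ 20 = 1a ^ 20 = 3a
byte 8: (4c ^ cb) ^ 64 = 87 ^ 64 = e3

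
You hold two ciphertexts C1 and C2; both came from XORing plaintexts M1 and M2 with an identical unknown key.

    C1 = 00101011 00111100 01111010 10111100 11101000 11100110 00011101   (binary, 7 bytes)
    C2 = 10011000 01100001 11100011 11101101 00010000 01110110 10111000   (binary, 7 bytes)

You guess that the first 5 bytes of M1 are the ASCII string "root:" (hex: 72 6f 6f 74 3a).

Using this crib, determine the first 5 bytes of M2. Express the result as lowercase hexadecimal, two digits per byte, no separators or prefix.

First, C1 ⊕ C2 = (M1 ⊕ K) ⊕ (M2 ⊕ K) = M1 ⊕ M2, so the key drops out. Then M2 = (M1 ⊕ M2) ⊕ M1 over the first 5 bytes.
byte 0: (2b xor 98) xor 72 = b3 xor 72 = c1
byte 1: (3c xor 61) xor 6f = 5d xor 6f = 32
byte 2: (7a xor e3) xor 6f = 99 xor 6f = f6
byte 3: (bc xor ed) xor 74 = 51 xor 74 = 25
byte 4: (e8 xor 10) xor 3a = f8 xor 3a = c2

c132f625c2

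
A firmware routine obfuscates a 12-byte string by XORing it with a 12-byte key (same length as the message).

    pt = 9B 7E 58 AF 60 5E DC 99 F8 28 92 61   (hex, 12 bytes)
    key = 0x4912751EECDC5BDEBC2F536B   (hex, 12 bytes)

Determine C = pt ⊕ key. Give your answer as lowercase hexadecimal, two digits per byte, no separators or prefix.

d26c2db18c8287474407c10a

XOR is its own inverse, so applying the key byte-wise gives the result directly.
155 xor  73 = 210
126 xor  18 = 108
 88 xor 117 =  45
175 xor  30 = 177
 96 xor 236 = 140
 94 xor 220 = 130
220 xor  91 = 135
153 xor 222 =  71
248 xor 188 =  68
 40 xor  47 =   7
146 xor  83 = 193
 97 xor 107 =  10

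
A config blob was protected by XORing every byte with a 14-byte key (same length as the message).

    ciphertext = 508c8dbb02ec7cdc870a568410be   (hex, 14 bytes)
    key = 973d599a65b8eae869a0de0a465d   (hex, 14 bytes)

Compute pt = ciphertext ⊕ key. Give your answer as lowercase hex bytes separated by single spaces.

c7 b1 d4 21 67 54 96 34 ee aa 88 8e 56 e3

01010000 ^ 10010111 = 11000111
10001100 ^ 00111101 = 10110001
10001101 ^ 01011001 = 11010100
10111011 ^ 10011010 = 00100001
00000010 ^ 01100101 = 01100111
11101100 ^ 10111000 = 01010100
01111100 ^ 11101010 = 10010110
11011100 ^ 11101000 = 00110100
10000111 ^ 01101001 = 11101110
00001010 ^ 10100000 = 10101010
01010110 ^ 11011110 = 10001000
10000100 ^ 00001010 = 10001110
00010000 ^ 01000110 = 01010110
10111110 ^ 01011101 = 11100011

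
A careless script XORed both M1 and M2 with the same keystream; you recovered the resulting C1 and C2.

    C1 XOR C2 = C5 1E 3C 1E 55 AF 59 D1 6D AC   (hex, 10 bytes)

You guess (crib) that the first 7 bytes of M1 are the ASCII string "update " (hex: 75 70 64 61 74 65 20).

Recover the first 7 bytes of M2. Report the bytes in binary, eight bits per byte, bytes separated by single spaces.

Since C1 ⊕ C2 = M1 ⊕ M2, XORing with the guessed M1 bytes yields the corresponding M2 bytes: M2 = (C1 ⊕ C2) ⊕ M1.
byte 0: c5 ⊕ 75 = b0
byte 1: 1e ⊕ 70 = 6e
byte 2: 3c ⊕ 64 = 58
byte 3: 1e ⊕ 61 = 7f
byte 4: 55 ⊕ 74 = 21
byte 5: af ⊕ 65 = ca
byte 6: 59 ⊕ 20 = 79

10110000 01101110 01011000 01111111 00100001 11001010 01111001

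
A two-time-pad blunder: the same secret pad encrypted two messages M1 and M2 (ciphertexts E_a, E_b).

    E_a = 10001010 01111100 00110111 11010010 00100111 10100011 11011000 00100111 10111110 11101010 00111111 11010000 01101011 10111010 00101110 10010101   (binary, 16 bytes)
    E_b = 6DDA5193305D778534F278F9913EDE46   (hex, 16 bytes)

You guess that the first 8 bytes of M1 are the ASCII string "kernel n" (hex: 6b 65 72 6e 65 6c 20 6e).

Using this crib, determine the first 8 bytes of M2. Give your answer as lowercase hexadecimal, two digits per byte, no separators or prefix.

First, E_a ⊕ E_b = (M1 ⊕ K) ⊕ (M2 ⊕ K) = M1 ⊕ M2, so the key drops out. Then M2 = (M1 ⊕ M2) ⊕ M1 over the first 8 bytes.
byte 0: (8a xor 6d) xor 6b = e7 xor 6b = 8c
byte 1: (7c xor da) xor 65 = a6 xor 65 = c3
byte 2: (37 xor 51) xor 72 = 66 xor 72 = 14
byte 3: (d2 xor 93) xor 6e = 41 xor 6e = 2f
byte 4: (27 xor 30) xor 65 = 17 xor 65 = 72
byte 5: (a3 xor 5d) xor 6c = fe xor 6c = 92
byte 6: (d8 xor 77) xor 20 = af xor 20 = 8f
byte 7: (27 xor 85) xor 6e = a2 xor 6e = cc

8cc3142f72928fcc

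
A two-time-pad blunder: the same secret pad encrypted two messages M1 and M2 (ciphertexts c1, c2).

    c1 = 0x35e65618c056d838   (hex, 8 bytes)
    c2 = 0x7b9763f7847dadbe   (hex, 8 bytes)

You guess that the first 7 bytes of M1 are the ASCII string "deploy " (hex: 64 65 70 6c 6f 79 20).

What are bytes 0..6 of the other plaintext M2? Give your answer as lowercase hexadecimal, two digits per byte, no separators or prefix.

First, c1 ⊕ c2 = (M1 ⊕ K) ⊕ (M2 ⊕ K) = M1 ⊕ M2, so the key drops out. Then M2 = (M1 ⊕ M2) ⊕ M1 over the first 7 bytes.
byte 0: (35 ^ 7b) ^ 64 = 4e ^ 64 = 2a
byte 1: (e6 ^ 97) ^ 65 = 71 ^ 65 = 14
byte 2: (56 ^ 63) ^ 70 = 35 ^ 70 = 45
byte 3: (18 ^ f7) ^ 6c = ef ^ 6c = 83
byte 4: (c0 ^ 84) ^ 6f = 44 ^ 6f = 2b
byte 5: (56 ^ 7d) ^ 79 = 2b ^ 79 = 52
byte 6: (d8 ^ ad) ^ 20 = 75 ^ 20 = 55

2a1445832b5255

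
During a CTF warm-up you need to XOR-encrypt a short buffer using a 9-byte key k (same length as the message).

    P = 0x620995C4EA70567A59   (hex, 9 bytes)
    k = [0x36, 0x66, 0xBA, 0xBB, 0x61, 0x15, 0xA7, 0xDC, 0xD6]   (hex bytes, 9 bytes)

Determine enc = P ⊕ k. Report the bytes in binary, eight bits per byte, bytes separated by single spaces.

01010100 01101111 00101111 01111111 10001011 01100101 11110001 10100110 10001111

XOR is its own inverse, so applying the key byte-wise gives the result directly.
byte 0:  98 XOR  54 =  84
byte 1:   9 XOR 102 = 111
byte 2: 149 XOR 186 =  47
byte 3: 196 XOR 187 = 127
byte 4: 234 XOR  97 = 139
byte 5: 112 XOR  21 = 101
byte 6:  86 XOR 167 = 241
byte 7: 122 XOR 220 = 166
byte 8:  89 XOR 214 = 143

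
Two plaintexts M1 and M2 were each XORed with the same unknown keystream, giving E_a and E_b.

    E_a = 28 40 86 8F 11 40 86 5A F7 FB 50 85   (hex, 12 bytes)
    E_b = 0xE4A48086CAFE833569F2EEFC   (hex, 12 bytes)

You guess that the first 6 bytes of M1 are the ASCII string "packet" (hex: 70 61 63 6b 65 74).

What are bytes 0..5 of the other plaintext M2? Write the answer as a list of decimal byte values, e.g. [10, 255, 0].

[188, 133, 101, 98, 190, 202]

First, E_a ⊕ E_b = (M1 ⊕ K) ⊕ (M2 ⊕ K) = M1 ⊕ M2, so the key drops out. Then M2 = (M1 ⊕ M2) ⊕ M1 over the first 6 bytes.
byte 0: (28 ⊕ e4) ⊕ 70 = cc ⊕ 70 = bc
byte 1: (40 ⊕ a4) ⊕ 61 = e4 ⊕ 61 = 85
byte 2: (86 ⊕ 80) ⊕ 63 = 06 ⊕ 63 = 65
byte 3: (8f ⊕ 86) ⊕ 6b = 09 ⊕ 6b = 62
byte 4: (11 ⊕ ca) ⊕ 65 = db ⊕ 65 = be
byte 5: (40 ⊕ fe) ⊕ 74 = be ⊕ 74 = ca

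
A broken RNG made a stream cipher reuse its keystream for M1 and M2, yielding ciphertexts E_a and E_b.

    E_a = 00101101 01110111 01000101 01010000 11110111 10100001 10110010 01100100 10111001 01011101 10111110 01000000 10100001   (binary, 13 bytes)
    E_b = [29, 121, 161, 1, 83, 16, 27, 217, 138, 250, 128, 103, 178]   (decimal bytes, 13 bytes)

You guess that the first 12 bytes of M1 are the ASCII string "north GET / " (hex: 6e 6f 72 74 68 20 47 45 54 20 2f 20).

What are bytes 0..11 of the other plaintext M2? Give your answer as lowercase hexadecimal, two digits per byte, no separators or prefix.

First, E_a ⊕ E_b = (M1 ⊕ K) ⊕ (M2 ⊕ K) = M1 ⊕ M2, so the key drops out. Then M2 = (M1 ⊕ M2) ⊕ M1 over the first 12 bytes.
byte 0: (2d ⊕ 1d) ⊕ 6e = 30 ⊕ 6e = 5e
byte 1: (77 ⊕ 79) ⊕ 6f = 0e ⊕ 6f = 61
byte 2: (45 ⊕ a1) ⊕ 72 = e4 ⊕ 72 = 96
byte 3: (50 ⊕ 01) ⊕ 74 = 51 ⊕ 74 = 25
byte 4: (f7 ⊕ 53) ⊕ 68 = a4 ⊕ 68 = cc
byte 5: (a1 ⊕ 10) ⊕ 20 = b1 ⊕ 20 = 91
byte 6: (b2 ⊕ 1b) ⊕ 47 = a9 ⊕ 47 = ee
byte 7: (64 ⊕ d9) ⊕ 45 = bd ⊕ 45 = f8
byte 8: (b9 ⊕ 8a) ⊕ 54 = 33 ⊕ 54 = 67
byte 9: (5d ⊕ fa) ⊕ 20 = a7 ⊕ 20 = 87
byte 10: (be ⊕ 80) ⊕ 2f = 3e ⊕ 2f = 11
byte 11: (40 ⊕ 67) ⊕ 20 = 27 ⊕ 20 = 07

5e619625cc91eef867871107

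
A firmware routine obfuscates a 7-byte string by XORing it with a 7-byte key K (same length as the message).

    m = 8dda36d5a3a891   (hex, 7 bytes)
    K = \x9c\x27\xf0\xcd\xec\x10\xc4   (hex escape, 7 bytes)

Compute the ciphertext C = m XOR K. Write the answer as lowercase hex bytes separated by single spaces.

8d xor 9c = 11
da xor 27 = fd
36 xor f0 = c6
d5 xor cd = 18
a3 xor ec = 4f
a8 xor 10 = b8
91 xor c4 = 55

11 fd c6 18 4f b8 55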